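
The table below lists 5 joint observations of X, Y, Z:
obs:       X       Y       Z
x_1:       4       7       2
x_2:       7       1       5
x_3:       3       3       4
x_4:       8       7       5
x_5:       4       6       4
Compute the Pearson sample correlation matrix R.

Step 1 — column means:
  mean(X) = (4 + 7 + 3 + 8 + 4) / 5 = 26/5 = 5.2
  mean(Y) = (7 + 1 + 3 + 7 + 6) / 5 = 24/5 = 4.8
  mean(Z) = (2 + 5 + 4 + 5 + 4) / 5 = 20/5 = 4

Step 2 — sample variances and covariances s[i,j] = (1/(n-1)) · Σ_k (x_{k,i} - mean_i) · (x_{k,j} - mean_j), with n-1 = 4:
  s[X,X] = ((-1.2)·(-1.2) + (1.8)·(1.8) + (-2.2)·(-2.2) + (2.8)·(2.8) + (-1.2)·(-1.2)) / 4 = 18.8/4 = 4.7
  s[X,Y] = ((-1.2)·(2.2) + (1.8)·(-3.8) + (-2.2)·(-1.8) + (2.8)·(2.2) + (-1.2)·(1.2)) / 4 = -0.8/4 = -0.2
  s[X,Z] = ((-1.2)·(-2) + (1.8)·(1) + (-2.2)·(0) + (2.8)·(1) + (-1.2)·(0)) / 4 = 7/4 = 1.75
  s[Y,Y] = ((2.2)·(2.2) + (-3.8)·(-3.8) + (-1.8)·(-1.8) + (2.2)·(2.2) + (1.2)·(1.2)) / 4 = 28.8/4 = 7.2
  s[Y,Z] = ((2.2)·(-2) + (-3.8)·(1) + (-1.8)·(0) + (2.2)·(1) + (1.2)·(0)) / 4 = -6/4 = -1.5
  s[Z,Z] = ((-2)·(-2) + (1)·(1) + (0)·(0) + (1)·(1) + (0)·(0)) / 4 = 6/4 = 1.5
  Sample standard deviations s_i = √(s[i,i]):
  s(X) = √(4.7) = 2.1679
  s(Y) = √(7.2) = 2.6833
  s(Z) = √(1.5) = 1.2247

Step 3 — r_{ij} = s_{ij} / (s_i · s_j):
  r[X,X] = 1 (diagonal).
  r[X,Y] = -0.2 / (2.1679 · 2.6833) = -0.2 / 5.8172 = -0.0344
  r[X,Z] = 1.75 / (2.1679 · 1.2247) = 1.75 / 2.6552 = 0.6591
  r[Y,Y] = 1 (diagonal).
  r[Y,Z] = -1.5 / (2.6833 · 1.2247) = -1.5 / 3.2863 = -0.4564
  r[Z,Z] = 1 (diagonal).

R is symmetric with unit diagonal. Assembling:

R = [[1, -0.0344, 0.6591],
 [-0.0344, 1, -0.4564],
 [0.6591, -0.4564, 1]]


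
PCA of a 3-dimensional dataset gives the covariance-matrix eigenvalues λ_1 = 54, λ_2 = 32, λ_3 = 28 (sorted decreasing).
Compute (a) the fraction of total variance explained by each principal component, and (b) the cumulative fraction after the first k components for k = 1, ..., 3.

Step 1 — total variance = trace(Sigma) = Σ λ_i = 54 + 32 + 28 = 114.

Step 2 — fraction explained by component i = λ_i / Σ λ:
  PC1: 54/114 = 0.4737
  PC2: 32/114 = 0.2807
  PC3: 28/114 = 0.2456

Step 3 — cumulative fraction after k components = (λ_1 + ... + λ_k) / Σ λ:
  k = 1: 54/114 = 0.4737
  k = 2: (54 + 32)/114 = 86/114 = 0.7544
  k = 3: (54 + 32 + 28)/114 = 114/114 = 1

Summary (fraction, with percent):

explained: PC1 0.4737 (47.37%), PC2 0.2807 (28.07%), PC3 0.2456 (24.56%);  cumulative: 0.4737, 0.7544, 1


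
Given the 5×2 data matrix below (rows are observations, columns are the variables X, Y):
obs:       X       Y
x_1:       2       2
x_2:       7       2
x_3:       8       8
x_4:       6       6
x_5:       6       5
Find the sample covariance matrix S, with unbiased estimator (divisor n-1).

Step 1 — column means:
  mean(X) = (2 + 7 + 8 + 6 + 6) / 5 = 29/5 = 5.8
  mean(Y) = (2 + 2 + 8 + 6 + 5) / 5 = 23/5 = 4.6

Step 2 — sample covariance S[i,j] = (1/(n-1)) · Σ_k (x_{k,i} - mean_i) · (x_{k,j} - mean_j), with n-1 = 4.
  S[X,X] = ((-3.8)·(-3.8) + (1.2)·(1.2) + (2.2)·(2.2) + (0.2)·(0.2) + (0.2)·(0.2)) / 4 = 20.8/4 = 5.2
  S[X,Y] = ((-3.8)·(-2.6) + (1.2)·(-2.6) + (2.2)·(3.4) + (0.2)·(1.4) + (0.2)·(0.4)) / 4 = 14.6/4 = 3.65
  S[Y,Y] = ((-2.6)·(-2.6) + (-2.6)·(-2.6) + (3.4)·(3.4) + (1.4)·(1.4) + (0.4)·(0.4)) / 4 = 27.2/4 = 6.8

S is symmetric (S[j,i] = S[i,j]). Assembling:

S = [[5.2, 3.65],
 [3.65, 6.8]]


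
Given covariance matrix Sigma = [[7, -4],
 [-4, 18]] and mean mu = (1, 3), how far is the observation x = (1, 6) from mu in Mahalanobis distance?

Step 1 — centre the observation: (x - mu) = (0, 3).

Step 2 — invert Sigma. det(Sigma) = 7·18 - (-4)² = 110.
  Sigma^{-1} = (1/det) · [[d, -b], [-b, a]] = [[0.1636, 0.0364],
 [0.0364, 0.0636]].

Step 3 — form the quadratic (x - mu)^T · Sigma^{-1} · (x - mu):
  Sigma^{-1} · (x - mu) = (0.1091, 0.1909).
  (x - mu)^T · [Sigma^{-1} · (x - mu)] = (0)·(0.1091) + (3)·(0.1909) = 0.5727.

Step 4 — take square root: d = √(0.5727) ≈ 0.7568.

d(x, mu) = √(0.5727) ≈ 0.7568


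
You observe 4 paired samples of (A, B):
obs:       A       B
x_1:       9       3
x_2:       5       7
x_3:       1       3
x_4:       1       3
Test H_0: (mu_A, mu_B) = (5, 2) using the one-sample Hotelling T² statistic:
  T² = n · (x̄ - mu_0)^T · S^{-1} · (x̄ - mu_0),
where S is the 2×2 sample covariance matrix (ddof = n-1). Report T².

Step 1 — sample mean vector:
  mean(A) = (9 + 5 + 1 + 1) / 4 = 16/4 = 4
  mean(B) = (3 + 7 + 3 + 3) / 4 = 16/4 = 4
  x̄ = (4, 4),  deviation x̄ - mu_0 = (4, 4) - (5, 2) = (-1, 2).

Step 2 — sample covariance matrix, S[i,j] = (1/(n-1)) · Σ_k (x_{k,i} - mean_i) · (x_{k,j} - mean_j), divisor n-1 = 3:
  S[A,A] = ((5)·(5) + (1)·(1) + (-3)·(-3) + (-3)·(-3)) / 3 = 44/3 = 14.6667
  S[A,B] = ((5)·(-1) + (1)·(3) + (-3)·(-1) + (-3)·(-1)) / 3 = 4/3 = 1.3333
  S[B,B] = ((-1)·(-1) + (3)·(3) + (-1)·(-1) + (-1)·(-1)) / 3 = 12/3 = 4
  S = [[14.6667, 1.3333],
 [1.3333, 4]].

Step 3 — invert S. det(S) = 14.6667·4 - (1.3333)² = 56.8889.
  S^{-1} = (1/det) · [[d, -b], [-b, a]] = [[0.0703, -0.0234],
 [-0.0234, 0.2578]].

Step 4 — quadratic form (x̄ - mu_0)^T · S^{-1} · (x̄ - mu_0):
  S^{-1} · (x̄ - mu_0) = (-0.1172, 0.5391),
  (x̄ - mu_0)^T · [...] = (-1)·(-0.1172) + (2)·(0.5391) = 1.1953.

Step 5 — scale by n: T² = 4 · 1.1953 = 4.7812.

T² ≈ 4.7812


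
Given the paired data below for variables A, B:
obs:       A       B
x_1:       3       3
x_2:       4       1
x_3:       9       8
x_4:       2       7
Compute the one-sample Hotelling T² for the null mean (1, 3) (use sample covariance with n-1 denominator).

Step 1 — sample mean vector:
  mean(A) = (3 + 4 + 9 + 2) / 4 = 18/4 = 4.5
  mean(B) = (3 + 1 + 8 + 7) / 4 = 19/4 = 4.75
  x̄ = (4.5, 4.75),  deviation x̄ - mu_0 = (4.5, 4.75) - (1, 3) = (3.5, 1.75).

Step 2 — sample covariance matrix, S[i,j] = (1/(n-1)) · Σ_k (x_{k,i} - mean_i) · (x_{k,j} - mean_j), divisor n-1 = 3:
  S[A,A] = ((-1.5)·(-1.5) + (-0.5)·(-0.5) + (4.5)·(4.5) + (-2.5)·(-2.5)) / 3 = 29/3 = 9.6667
  S[A,B] = ((-1.5)·(-1.75) + (-0.5)·(-3.75) + (4.5)·(3.25) + (-2.5)·(2.25)) / 3 = 13.5/3 = 4.5
  S[B,B] = ((-1.75)·(-1.75) + (-3.75)·(-3.75) + (3.25)·(3.25) + (2.25)·(2.25)) / 3 = 32.75/3 = 10.9167
  S = [[9.6667, 4.5],
 [4.5, 10.9167]].

Step 3 — invert S. det(S) = 9.6667·10.9167 - (4.5)² = 85.2778.
  S^{-1} = (1/det) · [[d, -b], [-b, a]] = [[0.128, -0.0528],
 [-0.0528, 0.1134]].

Step 4 — quadratic form (x̄ - mu_0)^T · S^{-1} · (x̄ - mu_0):
  S^{-1} · (x̄ - mu_0) = (0.3557, 0.0137),
  (x̄ - mu_0)^T · [...] = (3.5)·(0.3557) + (1.75)·(0.0137) = 1.2689.

Step 5 — scale by n: T² = 4 · 1.2689 = 5.0756.

T² ≈ 5.0756


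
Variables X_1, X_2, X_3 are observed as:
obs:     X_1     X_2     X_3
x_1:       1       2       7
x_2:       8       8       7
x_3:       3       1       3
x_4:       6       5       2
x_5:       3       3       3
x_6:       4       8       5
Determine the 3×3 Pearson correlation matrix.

Step 1 — column means:
  mean(X_1) = (1 + 8 + 3 + 6 + 3 + 4) / 6 = 25/6 = 4.1667
  mean(X_2) = (2 + 8 + 1 + 5 + 3 + 8) / 6 = 27/6 = 4.5
  mean(X_3) = (7 + 7 + 3 + 2 + 3 + 5) / 6 = 27/6 = 4.5

Step 2 — sample variances and covariances s[i,j] = (1/(n-1)) · Σ_k (x_{k,i} - mean_i) · (x_{k,j} - mean_j), with n-1 = 5:
  s[X_1,X_1] = ((-3.1667)·(-3.1667) + (3.8333)·(3.8333) + (-1.1667)·(-1.1667) + (1.8333)·(1.8333) + (-1.1667)·(-1.1667) + (-0.1667)·(-0.1667)) / 5 = 30.8333/5 = 6.1667
  s[X_1,X_2] = ((-3.1667)·(-2.5) + (3.8333)·(3.5) + (-1.1667)·(-3.5) + (1.8333)·(0.5) + (-1.1667)·(-1.5) + (-0.1667)·(3.5)) / 5 = 27.5/5 = 5.5
  s[X_1,X_3] = ((-3.1667)·(2.5) + (3.8333)·(2.5) + (-1.1667)·(-1.5) + (1.8333)·(-2.5) + (-1.1667)·(-1.5) + (-0.1667)·(0.5)) / 5 = 0.5/5 = 0.1
  s[X_2,X_2] = ((-2.5)·(-2.5) + (3.5)·(3.5) + (-3.5)·(-3.5) + (0.5)·(0.5) + (-1.5)·(-1.5) + (3.5)·(3.5)) / 5 = 45.5/5 = 9.1
  s[X_2,X_3] = ((-2.5)·(2.5) + (3.5)·(2.5) + (-3.5)·(-1.5) + (0.5)·(-2.5) + (-1.5)·(-1.5) + (3.5)·(0.5)) / 5 = 10.5/5 = 2.1
  s[X_3,X_3] = ((2.5)·(2.5) + (2.5)·(2.5) + (-1.5)·(-1.5) + (-2.5)·(-2.5) + (-1.5)·(-1.5) + (0.5)·(0.5)) / 5 = 23.5/5 = 4.7
  Sample standard deviations s_i = √(s[i,i]):
  s(X_1) = √(6.1667) = 2.4833
  s(X_2) = √(9.1) = 3.0166
  s(X_3) = √(4.7) = 2.1679

Step 3 — r_{ij} = s_{ij} / (s_i · s_j):
  r[X_1,X_1] = 1 (diagonal).
  r[X_1,X_2] = 5.5 / (2.4833 · 3.0166) = 5.5 / 7.4911 = 0.7342
  r[X_1,X_3] = 0.1 / (2.4833 · 2.1679) = 0.1 / 5.3836 = 0.0186
  r[X_2,X_2] = 1 (diagonal).
  r[X_2,X_3] = 2.1 / (3.0166 · 2.1679) = 2.1 / 6.5399 = 0.3211
  r[X_3,X_3] = 1 (diagonal).

R is symmetric with unit diagonal. Assembling:

R = [[1, 0.7342, 0.0186],
 [0.7342, 1, 0.3211],
 [0.0186, 0.3211, 1]]


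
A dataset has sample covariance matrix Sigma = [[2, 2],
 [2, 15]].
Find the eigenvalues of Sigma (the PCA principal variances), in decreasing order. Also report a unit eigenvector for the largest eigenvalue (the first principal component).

Step 1 — characteristic polynomial of 2×2 Sigma:
  det(Sigma - λI) = λ² - trace · λ + det = 0.
  trace = 2 + 15 = 17, det = 2·15 - (2)² = 26.
Step 2 — discriminant:
  Δ = trace² - 4·det = 289 - 104 = 185.
Step 3 — eigenvalues:
  λ = (trace ± √Δ)/2 = (17 ± 13.6015)/2,
  λ_1 = 15.3007,  λ_2 = 1.6993.

Step 4 — unit eigenvector for λ_1: solve (Sigma - λ_1 I)v = 0. First row:
  (2 - 15.3007)·v_x + (2)·v_y = 0, i.e. (-13.3007)·v_x + (2)·v_y = 0,
  so v ∝ (b, λ_1 - a) = (2, 13.3007) = u.
  ||u|| = √((2)² + (13.3007)²) = √(180.9096) ≈ 13.4503,
  v_1 = u/||u|| ≈ (0.1487, 0.9889) (||v_1|| = 1).

λ_1 = 15.3007,  λ_2 = 1.6993;  v_1 ≈ (0.1487, 0.9889)


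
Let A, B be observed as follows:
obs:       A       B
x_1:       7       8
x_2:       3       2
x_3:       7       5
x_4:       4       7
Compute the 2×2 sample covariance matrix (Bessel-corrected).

Step 1 — column means:
  mean(A) = (7 + 3 + 7 + 4) / 4 = 21/4 = 5.25
  mean(B) = (8 + 2 + 5 + 7) / 4 = 22/4 = 5.5

Step 2 — sample covariance S[i,j] = (1/(n-1)) · Σ_k (x_{k,i} - mean_i) · (x_{k,j} - mean_j), with n-1 = 3.
  S[A,A] = ((1.75)·(1.75) + (-2.25)·(-2.25) + (1.75)·(1.75) + (-1.25)·(-1.25)) / 3 = 12.75/3 = 4.25
  S[A,B] = ((1.75)·(2.5) + (-2.25)·(-3.5) + (1.75)·(-0.5) + (-1.25)·(1.5)) / 3 = 9.5/3 = 3.1667
  S[B,B] = ((2.5)·(2.5) + (-3.5)·(-3.5) + (-0.5)·(-0.5) + (1.5)·(1.5)) / 3 = 21/3 = 7

S is symmetric (S[j,i] = S[i,j]). Assembling:

S = [[4.25, 3.1667],
 [3.1667, 7]]


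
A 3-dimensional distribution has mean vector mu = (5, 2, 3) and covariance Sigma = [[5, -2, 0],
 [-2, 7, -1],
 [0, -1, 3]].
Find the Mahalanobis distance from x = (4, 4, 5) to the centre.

Step 1 — centre the observation: (x - mu) = (-1, 2, 2).

Step 2 — invert Sigma (cofactor / det for 3×3, or solve directly):
  Sigma^{-1} = [[0.2273, 0.0682, 0.0227],
 [0.0682, 0.1705, 0.0568],
 [0.0227, 0.0568, 0.3523]].

Step 3 — form the quadratic (x - mu)^T · Sigma^{-1} · (x - mu):
  Sigma^{-1} · (x - mu) = (-0.0455, 0.3864, 0.7955).
  (x - mu)^T · [Sigma^{-1} · (x - mu)] = (-1)·(-0.0455) + (2)·(0.3864) + (2)·(0.7955) = 2.4091.

Step 4 — take square root: d = √(2.4091) ≈ 1.5521.

d(x, mu) = √(2.4091) ≈ 1.5521


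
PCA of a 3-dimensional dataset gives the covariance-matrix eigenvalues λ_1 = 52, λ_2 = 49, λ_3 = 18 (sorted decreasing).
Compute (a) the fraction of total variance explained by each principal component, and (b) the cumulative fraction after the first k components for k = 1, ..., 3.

Step 1 — total variance = trace(Sigma) = Σ λ_i = 52 + 49 + 18 = 119.

Step 2 — fraction explained by component i = λ_i / Σ λ:
  PC1: 52/119 = 0.437
  PC2: 49/119 = 0.4118
  PC3: 18/119 = 0.1513

Step 3 — cumulative fraction after k components = (λ_1 + ... + λ_k) / Σ λ:
  k = 1: 52/119 = 0.437
  k = 2: (52 + 49)/119 = 101/119 = 0.8487
  k = 3: (52 + 49 + 18)/119 = 119/119 = 1

Summary (fraction, with percent):

explained: PC1 0.437 (43.7%), PC2 0.4118 (41.18%), PC3 0.1513 (15.13%);  cumulative: 0.437, 0.8487, 1


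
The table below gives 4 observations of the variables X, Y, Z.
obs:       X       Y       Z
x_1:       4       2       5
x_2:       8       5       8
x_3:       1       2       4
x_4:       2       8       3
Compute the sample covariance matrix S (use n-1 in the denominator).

Step 1 — column means:
  mean(X) = (4 + 8 + 1 + 2) / 4 = 15/4 = 3.75
  mean(Y) = (2 + 5 + 2 + 8) / 4 = 17/4 = 4.25
  mean(Z) = (5 + 8 + 4 + 3) / 4 = 20/4 = 5

Step 2 — sample covariance S[i,j] = (1/(n-1)) · Σ_k (x_{k,i} - mean_i) · (x_{k,j} - mean_j), with n-1 = 3.
  S[X,X] = ((0.25)·(0.25) + (4.25)·(4.25) + (-2.75)·(-2.75) + (-1.75)·(-1.75)) / 3 = 28.75/3 = 9.5833
  S[X,Y] = ((0.25)·(-2.25) + (4.25)·(0.75) + (-2.75)·(-2.25) + (-1.75)·(3.75)) / 3 = 2.25/3 = 0.75
  S[X,Z] = ((0.25)·(0) + (4.25)·(3) + (-2.75)·(-1) + (-1.75)·(-2)) / 3 = 19/3 = 6.3333
  S[Y,Y] = ((-2.25)·(-2.25) + (0.75)·(0.75) + (-2.25)·(-2.25) + (3.75)·(3.75)) / 3 = 24.75/3 = 8.25
  S[Y,Z] = ((-2.25)·(0) + (0.75)·(3) + (-2.25)·(-1) + (3.75)·(-2)) / 3 = -3/3 = -1
  S[Z,Z] = ((0)·(0) + (3)·(3) + (-1)·(-1) + (-2)·(-2)) / 3 = 14/3 = 4.6667

S is symmetric (S[j,i] = S[i,j]). Assembling:

S = [[9.5833, 0.75, 6.3333],
 [0.75, 8.25, -1],
 [6.3333, -1, 4.6667]]


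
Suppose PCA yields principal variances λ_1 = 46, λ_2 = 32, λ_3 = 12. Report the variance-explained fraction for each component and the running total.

Step 1 — total variance = trace(Sigma) = Σ λ_i = 46 + 32 + 12 = 90.

Step 2 — fraction explained by component i = λ_i / Σ λ:
  PC1: 46/90 = 0.5111
  PC2: 32/90 = 0.3556
  PC3: 12/90 = 0.1333

Step 3 — cumulative fraction after k components = (λ_1 + ... + λ_k) / Σ λ:
  k = 1: 46/90 = 0.5111
  k = 2: (46 + 32)/90 = 78/90 = 0.8667
  k = 3: (46 + 32 + 12)/90 = 90/90 = 1

Summary (fraction, with percent):

explained: PC1 0.5111 (51.11%), PC2 0.3556 (35.56%), PC3 0.1333 (13.33%);  cumulative: 0.5111, 0.8667, 1


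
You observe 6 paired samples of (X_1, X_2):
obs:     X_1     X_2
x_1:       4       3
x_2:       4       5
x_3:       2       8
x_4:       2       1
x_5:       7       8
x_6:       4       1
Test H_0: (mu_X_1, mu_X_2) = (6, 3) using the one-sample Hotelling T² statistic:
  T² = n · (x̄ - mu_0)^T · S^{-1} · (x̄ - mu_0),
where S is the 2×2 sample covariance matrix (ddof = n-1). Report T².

Step 1 — sample mean vector:
  mean(X_1) = (4 + 4 + 2 + 2 + 7 + 4) / 6 = 23/6 = 3.8333
  mean(X_2) = (3 + 5 + 8 + 1 + 8 + 1) / 6 = 26/6 = 4.3333
  x̄ = (3.8333, 4.3333),  deviation x̄ - mu_0 = (3.8333, 4.3333) - (6, 3) = (-2.1667, 1.3333).

Step 2 — sample covariance matrix, S[i,j] = (1/(n-1)) · Σ_k (x_{k,i} - mean_i) · (x_{k,j} - mean_j), divisor n-1 = 5:
  S[X_1,X_1] = ((0.1667)·(0.1667) + (0.1667)·(0.1667) + (-1.8333)·(-1.8333) + (-1.8333)·(-1.8333) + (3.1667)·(3.1667) + (0.1667)·(0.1667)) / 5 = 16.8333/5 = 3.3667
  S[X_1,X_2] = ((0.1667)·(-1.3333) + (0.1667)·(0.6667) + (-1.8333)·(3.6667) + (-1.8333)·(-3.3333) + (3.1667)·(3.6667) + (0.1667)·(-3.3333)) / 5 = 10.3333/5 = 2.0667
  S[X_2,X_2] = ((-1.3333)·(-1.3333) + (0.6667)·(0.6667) + (3.6667)·(3.6667) + (-3.3333)·(-3.3333) + (3.6667)·(3.6667) + (-3.3333)·(-3.3333)) / 5 = 51.3333/5 = 10.2667
  S = [[3.3667, 2.0667],
 [2.0667, 10.2667]].

Step 3 — invert S. det(S) = 3.3667·10.2667 - (2.0667)² = 30.2933.
  S^{-1} = (1/det) · [[d, -b], [-b, a]] = [[0.3389, -0.0682],
 [-0.0682, 0.1111]].

Step 4 — quadratic form (x̄ - mu_0)^T · S^{-1} · (x̄ - mu_0):
  S^{-1} · (x̄ - mu_0) = (-0.8253, 0.296),
  (x̄ - mu_0)^T · [...] = (-2.1667)·(-0.8253) + (1.3333)·(0.296) = 2.1827.

Step 5 — scale by n: T² = 6 · 2.1827 = 13.0964.

T² ≈ 13.0964


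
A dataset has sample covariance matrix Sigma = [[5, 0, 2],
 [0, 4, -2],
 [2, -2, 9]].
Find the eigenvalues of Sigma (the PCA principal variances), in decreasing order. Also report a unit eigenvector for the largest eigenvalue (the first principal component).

Step 1 — characteristic polynomial p(λ) = det(λI - Sigma) = λ³ - tr·λ² + c_1·λ - det, where tr = trace, c_1 = sum of the principal 2×2 minors, det = det(Sigma):
  tr = 5 + 4 + 9 = 18,
  c_1 = (5·4 - (0)²) + (5·9 - (2)²) + (4·9 - (-2)²) = 20 + 41 + 32 = 93,
  det = 5·(4·9 - (-2)²) - (0)·((0)·9 - (-2)·(2)) + (2)·((0)·(-2) - 4·(2)) = 5·(32) - (0)·(4) + (2)·(-8) = 144.
  So p(λ) = λ³ - 18λ² + 93λ - 144.
Step 2 — look for an integer root (rational root theorem: any rational root is an integer divisor of 144). Testing λ = 3:
  p(3) = 27 - 162 + 279 - 144 = 0  ✓
  Dividing out (λ - 3): p(λ) = (λ - 3)(λ² - 15λ + 48).
Step 3 — remaining eigenvalues from the quadratic λ² - 15λ + 48 = 0:
  Δ = 15² - 4·48 = 225 - 192 = 33,  λ = (15 ± √33)/2 = (15 ± 5.7446)/2 ≈ 10.3723 or 4.6277.
  Sorted: λ_1 = 10.3723,  λ_2 = 4.6277,  λ_3 = 3  (check: sum = 18 = tr ✓).

Step 4 — unit eigenvector for λ_1 ≈ 10.3723: v spans the null space of (Sigma - λ_1 I), whose rows are
  r_1 = (-5.3723, 0, 2),  r_2 = (0, -6.3723, -2),  r_3 = (2, -2, -1.3723).
  v is orthogonal to every row, so take v ∝ r_1 × r_2 = ((0)·(-2) - (2)·(-6.3723), (2)·(0) - (-5.3723)·(-2), (-5.3723)·(-6.3723) - (0)·(0)) ≈ (12.7446, -10.7446, 34.2337).
  Let u = (12.7446, -10.7446, 34.2337).
  ||u|| = √((12.7446)² + (-10.7446)² + (34.2337)²) = √(1449.8149) ≈ 38.0764,  v_1 = u/||u|| ≈ (0.3347, -0.2822, 0.8991) (||v_1|| = 1).

λ_1 = 10.3723,  λ_2 = 4.6277,  λ_3 = 3;  v_1 ≈ (0.3347, -0.2822, 0.8991)


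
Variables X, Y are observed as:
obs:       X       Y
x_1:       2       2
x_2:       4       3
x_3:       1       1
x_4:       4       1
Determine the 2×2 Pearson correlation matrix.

Step 1 — column means:
  mean(X) = (2 + 4 + 1 + 4) / 4 = 11/4 = 2.75
  mean(Y) = (2 + 3 + 1 + 1) / 4 = 7/4 = 1.75

Step 2 — sample variances and covariances s[i,j] = (1/(n-1)) · Σ_k (x_{k,i} - mean_i) · (x_{k,j} - mean_j), with n-1 = 3:
  s[X,X] = ((-0.75)·(-0.75) + (1.25)·(1.25) + (-1.75)·(-1.75) + (1.25)·(1.25)) / 3 = 6.75/3 = 2.25
  s[X,Y] = ((-0.75)·(0.25) + (1.25)·(1.25) + (-1.75)·(-0.75) + (1.25)·(-0.75)) / 3 = 1.75/3 = 0.5833
  s[Y,Y] = ((0.25)·(0.25) + (1.25)·(1.25) + (-0.75)·(-0.75) + (-0.75)·(-0.75)) / 3 = 2.75/3 = 0.9167
  Sample standard deviations s_i = √(s[i,i]):
  s(X) = √(2.25) = 1.5
  s(Y) = √(0.9167) = 0.9574

Step 3 — r_{ij} = s_{ij} / (s_i · s_j):
  r[X,X] = 1 (diagonal).
  r[X,Y] = 0.5833 / (1.5 · 0.9574) = 0.5833 / 1.4361 = 0.4062
  r[Y,Y] = 1 (diagonal).

R is symmetric with unit diagonal. Assembling:

R = [[1, 0.4062],
 [0.4062, 1]]


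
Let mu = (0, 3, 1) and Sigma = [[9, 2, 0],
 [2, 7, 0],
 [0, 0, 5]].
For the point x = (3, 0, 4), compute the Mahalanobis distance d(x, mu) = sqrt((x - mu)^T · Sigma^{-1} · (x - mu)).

Step 1 — centre the observation: (x - mu) = (3, -3, 3).

Step 2 — invert Sigma (cofactor / det for 3×3, or solve directly):
  Sigma^{-1} = [[0.1186, -0.0339, 0],
 [-0.0339, 0.1525, 0],
 [0, 0, 0.2]].

Step 3 — form the quadratic (x - mu)^T · Sigma^{-1} · (x - mu):
  Sigma^{-1} · (x - mu) = (0.4576, -0.5593, 0.6).
  (x - mu)^T · [Sigma^{-1} · (x - mu)] = (3)·(0.4576) + (-3)·(-0.5593) + (3)·(0.6) = 4.8508.

Step 4 — take square root: d = √(4.8508) ≈ 2.2025.

d(x, mu) = √(4.8508) ≈ 2.2025


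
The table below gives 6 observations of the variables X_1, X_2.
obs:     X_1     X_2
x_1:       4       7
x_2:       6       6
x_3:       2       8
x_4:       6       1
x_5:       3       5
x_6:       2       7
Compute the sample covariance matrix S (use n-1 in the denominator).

Step 1 — column means:
  mean(X_1) = (4 + 6 + 2 + 6 + 3 + 2) / 6 = 23/6 = 3.8333
  mean(X_2) = (7 + 6 + 8 + 1 + 5 + 7) / 6 = 34/6 = 5.6667

Step 2 — sample covariance S[i,j] = (1/(n-1)) · Σ_k (x_{k,i} - mean_i) · (x_{k,j} - mean_j), with n-1 = 5.
  S[X_1,X_1] = ((0.1667)·(0.1667) + (2.1667)·(2.1667) + (-1.8333)·(-1.8333) + (2.1667)·(2.1667) + (-0.8333)·(-0.8333) + (-1.8333)·(-1.8333)) / 5 = 16.8333/5 = 3.3667
  S[X_1,X_2] = ((0.1667)·(1.3333) + (2.1667)·(0.3333) + (-1.8333)·(2.3333) + (2.1667)·(-4.6667) + (-0.8333)·(-0.6667) + (-1.8333)·(1.3333)) / 5 = -15.3333/5 = -3.0667
  S[X_2,X_2] = ((1.3333)·(1.3333) + (0.3333)·(0.3333) + (2.3333)·(2.3333) + (-4.6667)·(-4.6667) + (-0.6667)·(-0.6667) + (1.3333)·(1.3333)) / 5 = 31.3333/5 = 6.2667

S is symmetric (S[j,i] = S[i,j]). Assembling:

S = [[3.3667, -3.0667],
 [-3.0667, 6.2667]]


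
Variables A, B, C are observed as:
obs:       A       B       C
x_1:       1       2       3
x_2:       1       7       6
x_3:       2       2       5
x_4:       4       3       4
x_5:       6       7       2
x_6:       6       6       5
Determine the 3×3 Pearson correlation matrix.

Step 1 — column means:
  mean(A) = (1 + 1 + 2 + 4 + 6 + 6) / 6 = 20/6 = 3.3333
  mean(B) = (2 + 7 + 2 + 3 + 7 + 6) / 6 = 27/6 = 4.5
  mean(C) = (3 + 6 + 5 + 4 + 2 + 5) / 6 = 25/6 = 4.1667

Step 2 — sample variances and covariances s[i,j] = (1/(n-1)) · Σ_k (x_{k,i} - mean_i) · (x_{k,j} - mean_j), with n-1 = 5:
  s[A,A] = ((-2.3333)·(-2.3333) + (-2.3333)·(-2.3333) + (-1.3333)·(-1.3333) + (0.6667)·(0.6667) + (2.6667)·(2.6667) + (2.6667)·(2.6667)) / 5 = 27.3333/5 = 5.4667
  s[A,B] = ((-2.3333)·(-2.5) + (-2.3333)·(2.5) + (-1.3333)·(-2.5) + (0.6667)·(-1.5) + (2.6667)·(2.5) + (2.6667)·(1.5)) / 5 = 13/5 = 2.6
  s[A,C] = ((-2.3333)·(-1.1667) + (-2.3333)·(1.8333) + (-1.3333)·(0.8333) + (0.6667)·(-0.1667) + (2.6667)·(-2.1667) + (2.6667)·(0.8333)) / 5 = -6.3333/5 = -1.2667
  s[B,B] = ((-2.5)·(-2.5) + (2.5)·(2.5) + (-2.5)·(-2.5) + (-1.5)·(-1.5) + (2.5)·(2.5) + (1.5)·(1.5)) / 5 = 29.5/5 = 5.9
  s[B,C] = ((-2.5)·(-1.1667) + (2.5)·(1.8333) + (-2.5)·(0.8333) + (-1.5)·(-0.1667) + (2.5)·(-2.1667) + (1.5)·(0.8333)) / 5 = 1.5/5 = 0.3
  s[C,C] = ((-1.1667)·(-1.1667) + (1.8333)·(1.8333) + (0.8333)·(0.8333) + (-0.1667)·(-0.1667) + (-2.1667)·(-2.1667) + (0.8333)·(0.8333)) / 5 = 10.8333/5 = 2.1667
  Sample standard deviations s_i = √(s[i,i]):
  s(A) = √(5.4667) = 2.3381
  s(B) = √(5.9) = 2.429
  s(C) = √(2.1667) = 1.472

Step 3 — r_{ij} = s_{ij} / (s_i · s_j):
  r[A,A] = 1 (diagonal).
  r[A,B] = 2.6 / (2.3381 · 2.429) = 2.6 / 5.6792 = 0.4578
  r[A,C] = -1.2667 / (2.3381 · 1.472) = -1.2667 / 3.4416 = -0.368
  r[B,B] = 1 (diagonal).
  r[B,C] = 0.3 / (2.429 · 1.472) = 0.3 / 3.5754 = 0.0839
  r[C,C] = 1 (diagonal).

R is symmetric with unit diagonal. Assembling:

R = [[1, 0.4578, -0.368],
 [0.4578, 1, 0.0839],
 [-0.368, 0.0839, 1]]


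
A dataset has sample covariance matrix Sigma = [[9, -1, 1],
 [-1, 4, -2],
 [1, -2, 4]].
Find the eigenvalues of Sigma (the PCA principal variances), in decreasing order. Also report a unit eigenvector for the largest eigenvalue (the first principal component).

Step 1 — characteristic polynomial p(λ) = det(λI - Sigma) = λ³ - tr·λ² + c_1·λ - det, where tr = trace, c_1 = sum of the principal 2×2 minors, det = det(Sigma):
  tr = 9 + 4 + 4 = 17,
  c_1 = (9·4 - (-1)²) + (9·4 - (1)²) + (4·4 - (-2)²) = 35 + 35 + 12 = 82,
  det = 9·(4·4 - (-2)²) - (-1)·((-1)·4 - (-2)·(1)) + (1)·((-1)·(-2) - 4·(1)) = 9·(12) - (-1)·(-2) + (1)·(-2) = 104.
  So p(λ) = λ³ - 17λ² + 82λ - 104.
Step 2 — look for an integer root (rational root theorem: any rational root is an integer divisor of 104). Testing λ = 2:
  p(2) = 8 - 68 + 164 - 104 = 0  ✓
  Dividing out (λ - 2): p(λ) = (λ - 2)(λ² - 15λ + 52).
Step 3 — remaining eigenvalues from the quadratic λ² - 15λ + 52 = 0:
  Δ = 15² - 4·52 = 225 - 208 = 17,  λ = (15 ± √17)/2 = (15 ± 4.1231)/2 ≈ 9.5616 or 5.4384.
  Sorted: λ_1 = 9.5616,  λ_2 = 5.4384,  λ_3 = 2  (check: sum = 17 = tr ✓).

Step 4 — unit eigenvector for λ_1 ≈ 9.5616: v spans the null space of (Sigma - λ_1 I), whose rows are
  r_1 = (-0.5616, -1, 1),  r_2 = (-1, -5.5616, -2),  r_3 = (1, -2, -5.5616).
  v is orthogonal to every row, so take v ∝ r_1 × r_2 = ((-1)·(-2) - (1)·(-5.5616), (1)·(-1) - (-0.5616)·(-2), (-0.5616)·(-5.5616) - (-1)·(-1)) ≈ (7.5616, -2.1231, 2.1231).
  Let u = (7.5616, -2.1231, 2.1231).
  ||u|| = √((7.5616)² + (-2.1231)² + (2.1231)²) = √(66.1922) ≈ 8.1359,  v_1 = u/||u|| ≈ (0.9294, -0.261, 0.261) (||v_1|| = 1).

λ_1 = 9.5616,  λ_2 = 5.4384,  λ_3 = 2;  v_1 ≈ (0.9294, -0.261, 0.261)


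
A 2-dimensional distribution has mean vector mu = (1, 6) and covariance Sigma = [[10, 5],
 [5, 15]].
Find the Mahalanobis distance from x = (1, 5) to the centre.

Step 1 — centre the observation: (x - mu) = (0, -1).

Step 2 — invert Sigma. det(Sigma) = 10·15 - (5)² = 125.
  Sigma^{-1} = (1/det) · [[d, -b], [-b, a]] = [[0.12, -0.04],
 [-0.04, 0.08]].

Step 3 — form the quadratic (x - mu)^T · Sigma^{-1} · (x - mu):
  Sigma^{-1} · (x - mu) = (0.04, -0.08).
  (x - mu)^T · [Sigma^{-1} · (x - mu)] = (0)·(0.04) + (-1)·(-0.08) = 0.08.

Step 4 — take square root: d = √(0.08) ≈ 0.2828.

d(x, mu) = √(0.08) ≈ 0.2828


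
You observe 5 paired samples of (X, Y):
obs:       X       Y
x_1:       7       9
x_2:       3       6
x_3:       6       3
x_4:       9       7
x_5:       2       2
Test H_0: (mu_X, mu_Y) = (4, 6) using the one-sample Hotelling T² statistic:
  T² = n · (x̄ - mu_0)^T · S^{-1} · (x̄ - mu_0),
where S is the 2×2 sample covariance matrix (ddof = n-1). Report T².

Step 1 — sample mean vector:
  mean(X) = (7 + 3 + 6 + 9 + 2) / 5 = 27/5 = 5.4
  mean(Y) = (9 + 6 + 3 + 7 + 2) / 5 = 27/5 = 5.4
  x̄ = (5.4, 5.4),  deviation x̄ - mu_0 = (5.4, 5.4) - (4, 6) = (1.4, -0.6).

Step 2 — sample covariance matrix, S[i,j] = (1/(n-1)) · Σ_k (x_{k,i} - mean_i) · (x_{k,j} - mean_j), divisor n-1 = 4:
  S[X,X] = ((1.6)·(1.6) + (-2.4)·(-2.4) + (0.6)·(0.6) + (3.6)·(3.6) + (-3.4)·(-3.4)) / 4 = 33.2/4 = 8.3
  S[X,Y] = ((1.6)·(3.6) + (-2.4)·(0.6) + (0.6)·(-2.4) + (3.6)·(1.6) + (-3.4)·(-3.4)) / 4 = 20.2/4 = 5.05
  S[Y,Y] = ((3.6)·(3.6) + (0.6)·(0.6) + (-2.4)·(-2.4) + (1.6)·(1.6) + (-3.4)·(-3.4)) / 4 = 33.2/4 = 8.3
  S = [[8.3, 5.05],
 [5.05, 8.3]].

Step 3 — invert S. det(S) = 8.3·8.3 - (5.05)² = 43.3875.
  S^{-1} = (1/det) · [[d, -b], [-b, a]] = [[0.1913, -0.1164],
 [-0.1164, 0.1913]].

Step 4 — quadratic form (x̄ - mu_0)^T · S^{-1} · (x̄ - mu_0):
  S^{-1} · (x̄ - mu_0) = (0.3377, -0.2777),
  (x̄ - mu_0)^T · [...] = (1.4)·(0.3377) + (-0.6)·(-0.2777) = 0.6394.

Step 5 — scale by n: T² = 5 · 0.6394 = 3.1968.

T² ≈ 3.1968


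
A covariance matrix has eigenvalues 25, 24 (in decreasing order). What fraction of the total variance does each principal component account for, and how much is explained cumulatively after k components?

Step 1 — total variance = trace(Sigma) = Σ λ_i = 25 + 24 = 49.

Step 2 — fraction explained by component i = λ_i / Σ λ:
  PC1: 25/49 = 0.5102
  PC2: 24/49 = 0.4898

Step 3 — cumulative fraction after k components = (λ_1 + ... + λ_k) / Σ λ:
  k = 1: 25/49 = 0.5102
  k = 2: (25 + 24)/49 = 49/49 = 1

Summary (fraction, with percent):

explained: PC1 0.5102 (51.02%), PC2 0.4898 (48.98%);  cumulative: 0.5102, 1


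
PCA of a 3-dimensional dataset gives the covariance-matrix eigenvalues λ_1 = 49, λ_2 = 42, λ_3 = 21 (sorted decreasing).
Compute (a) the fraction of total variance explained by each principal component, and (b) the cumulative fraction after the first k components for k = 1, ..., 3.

Step 1 — total variance = trace(Sigma) = Σ λ_i = 49 + 42 + 21 = 112.

Step 2 — fraction explained by component i = λ_i / Σ λ:
  PC1: 49/112 = 0.4375
  PC2: 42/112 = 0.375
  PC3: 21/112 = 0.1875

Step 3 — cumulative fraction after k components = (λ_1 + ... + λ_k) / Σ λ:
  k = 1: 49/112 = 0.4375
  k = 2: (49 + 42)/112 = 91/112 = 0.8125
  k = 3: (49 + 42 + 21)/112 = 112/112 = 1

Summary (fraction, with percent):

explained: PC1 0.4375 (43.75%), PC2 0.375 (37.5%), PC3 0.1875 (18.75%);  cumulative: 0.4375, 0.8125, 1


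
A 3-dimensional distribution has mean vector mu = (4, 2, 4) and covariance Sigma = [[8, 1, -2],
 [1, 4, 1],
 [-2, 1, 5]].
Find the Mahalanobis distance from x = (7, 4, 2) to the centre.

Step 1 — centre the observation: (x - mu) = (3, 2, -2).

Step 2 — invert Sigma (cofactor / det for 3×3, or solve directly):
  Sigma^{-1} = [[0.1496, -0.0551, 0.0709],
 [-0.0551, 0.2835, -0.0787],
 [0.0709, -0.0787, 0.2441]].

Step 3 — form the quadratic (x - mu)^T · Sigma^{-1} · (x - mu):
  Sigma^{-1} · (x - mu) = (0.1969, 0.5591, -0.4331).
  (x - mu)^T · [Sigma^{-1} · (x - mu)] = (3)·(0.1969) + (2)·(0.5591) + (-2)·(-0.4331) = 2.5748.

Step 4 — take square root: d = √(2.5748) ≈ 1.6046.

d(x, mu) = √(2.5748) ≈ 1.6046


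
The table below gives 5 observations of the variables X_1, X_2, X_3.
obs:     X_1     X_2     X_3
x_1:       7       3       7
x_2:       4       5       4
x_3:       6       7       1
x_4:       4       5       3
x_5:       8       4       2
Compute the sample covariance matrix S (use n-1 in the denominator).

Step 1 — column means:
  mean(X_1) = (7 + 4 + 6 + 4 + 8) / 5 = 29/5 = 5.8
  mean(X_2) = (3 + 5 + 7 + 5 + 4) / 5 = 24/5 = 4.8
  mean(X_3) = (7 + 4 + 1 + 3 + 2) / 5 = 17/5 = 3.4

Step 2 — sample covariance S[i,j] = (1/(n-1)) · Σ_k (x_{k,i} - mean_i) · (x_{k,j} - mean_j), with n-1 = 4.
  S[X_1,X_1] = ((1.2)·(1.2) + (-1.8)·(-1.8) + (0.2)·(0.2) + (-1.8)·(-1.8) + (2.2)·(2.2)) / 4 = 12.8/4 = 3.2
  S[X_1,X_2] = ((1.2)·(-1.8) + (-1.8)·(0.2) + (0.2)·(2.2) + (-1.8)·(0.2) + (2.2)·(-0.8)) / 4 = -4.2/4 = -1.05
  S[X_1,X_3] = ((1.2)·(3.6) + (-1.8)·(0.6) + (0.2)·(-2.4) + (-1.8)·(-0.4) + (2.2)·(-1.4)) / 4 = 0.4/4 = 0.1
  S[X_2,X_2] = ((-1.8)·(-1.8) + (0.2)·(0.2) + (2.2)·(2.2) + (0.2)·(0.2) + (-0.8)·(-0.8)) / 4 = 8.8/4 = 2.2
  S[X_2,X_3] = ((-1.8)·(3.6) + (0.2)·(0.6) + (2.2)·(-2.4) + (0.2)·(-0.4) + (-0.8)·(-1.4)) / 4 = -10.6/4 = -2.65
  S[X_3,X_3] = ((3.6)·(3.6) + (0.6)·(0.6) + (-2.4)·(-2.4) + (-0.4)·(-0.4) + (-1.4)·(-1.4)) / 4 = 21.2/4 = 5.3

S is symmetric (S[j,i] = S[i,j]). Assembling:

S = [[3.2, -1.05, 0.1],
 [-1.05, 2.2, -2.65],
 [0.1, -2.65, 5.3]]


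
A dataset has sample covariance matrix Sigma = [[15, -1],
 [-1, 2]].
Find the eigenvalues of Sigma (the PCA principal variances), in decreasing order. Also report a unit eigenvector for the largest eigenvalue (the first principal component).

Step 1 — characteristic polynomial of 2×2 Sigma:
  det(Sigma - λI) = λ² - trace · λ + det = 0.
  trace = 15 + 2 = 17, det = 15·2 - (-1)² = 29.
Step 2 — discriminant:
  Δ = trace² - 4·det = 289 - 116 = 173.
Step 3 — eigenvalues:
  λ = (trace ± √Δ)/2 = (17 ± 13.1529)/2,
  λ_1 = 15.0765,  λ_2 = 1.9235.

Step 4 — unit eigenvector for λ_1: solve (Sigma - λ_1 I)v = 0. First row:
  (15 - 15.0765)·v_x + (-1)·v_y = 0, i.e. (-0.0765)·v_x + (-1)·v_y = 0,
  so v ∝ (b, λ_1 - a) = (-1, 0.0765); multiply by -1 so the first entry is positive: u = (1, -0.0765).
  ||u|| = √((1)² + (-0.0765)²) = √(1.0058) ≈ 1.0029,
  v_1 = u/||u|| ≈ (0.9971, -0.0763) (||v_1|| = 1).

λ_1 = 15.0765,  λ_2 = 1.9235;  v_1 ≈ (0.9971, -0.0763)


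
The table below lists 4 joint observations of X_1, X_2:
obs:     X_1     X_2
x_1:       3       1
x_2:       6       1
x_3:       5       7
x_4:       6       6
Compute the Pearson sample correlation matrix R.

Step 1 — column means:
  mean(X_1) = (3 + 6 + 5 + 6) / 4 = 20/4 = 5
  mean(X_2) = (1 + 1 + 7 + 6) / 4 = 15/4 = 3.75

Step 2 — sample variances and covariances s[i,j] = (1/(n-1)) · Σ_k (x_{k,i} - mean_i) · (x_{k,j} - mean_j), with n-1 = 3:
  s[X_1,X_1] = ((-2)·(-2) + (1)·(1) + (0)·(0) + (1)·(1)) / 3 = 6/3 = 2
  s[X_1,X_2] = ((-2)·(-2.75) + (1)·(-2.75) + (0)·(3.25) + (1)·(2.25)) / 3 = 5/3 = 1.6667
  s[X_2,X_2] = ((-2.75)·(-2.75) + (-2.75)·(-2.75) + (3.25)·(3.25) + (2.25)·(2.25)) / 3 = 30.75/3 = 10.25
  Sample standard deviations s_i = √(s[i,i]):
  s(X_1) = √(2) = 1.4142
  s(X_2) = √(10.25) = 3.2016

Step 3 — r_{ij} = s_{ij} / (s_i · s_j):
  r[X_1,X_1] = 1 (diagonal).
  r[X_1,X_2] = 1.6667 / (1.4142 · 3.2016) = 1.6667 / 4.5277 = 0.3681
  r[X_2,X_2] = 1 (diagonal).

R is symmetric with unit diagonal. Assembling:

R = [[1, 0.3681],
 [0.3681, 1]]


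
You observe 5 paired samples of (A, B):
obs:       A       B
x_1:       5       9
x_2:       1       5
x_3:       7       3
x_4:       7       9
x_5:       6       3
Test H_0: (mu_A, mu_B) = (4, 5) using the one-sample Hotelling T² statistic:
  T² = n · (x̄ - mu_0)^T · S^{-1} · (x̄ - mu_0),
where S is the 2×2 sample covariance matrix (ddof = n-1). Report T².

Step 1 — sample mean vector:
  mean(A) = (5 + 1 + 7 + 7 + 6) / 5 = 26/5 = 5.2
  mean(B) = (9 + 5 + 3 + 9 + 3) / 5 = 29/5 = 5.8
  x̄ = (5.2, 5.8),  deviation x̄ - mu_0 = (5.2, 5.8) - (4, 5) = (1.2, 0.8).

Step 2 — sample covariance matrix, S[i,j] = (1/(n-1)) · Σ_k (x_{k,i} - mean_i) · (x_{k,j} - mean_j), divisor n-1 = 4:
  S[A,A] = ((-0.2)·(-0.2) + (-4.2)·(-4.2) + (1.8)·(1.8) + (1.8)·(1.8) + (0.8)·(0.8)) / 4 = 24.8/4 = 6.2
  S[A,B] = ((-0.2)·(3.2) + (-4.2)·(-0.8) + (1.8)·(-2.8) + (1.8)·(3.2) + (0.8)·(-2.8)) / 4 = 1.2/4 = 0.3
  S[B,B] = ((3.2)·(3.2) + (-0.8)·(-0.8) + (-2.8)·(-2.8) + (3.2)·(3.2) + (-2.8)·(-2.8)) / 4 = 36.8/4 = 9.2
  S = [[6.2, 0.3],
 [0.3, 9.2]].

Step 3 — invert S. det(S) = 6.2·9.2 - (0.3)² = 56.95.
  S^{-1} = (1/det) · [[d, -b], [-b, a]] = [[0.1615, -0.0053],
 [-0.0053, 0.1089]].

Step 4 — quadratic form (x̄ - mu_0)^T · S^{-1} · (x̄ - mu_0):
  S^{-1} · (x̄ - mu_0) = (0.1896, 0.0808),
  (x̄ - mu_0)^T · [...] = (1.2)·(0.1896) + (0.8)·(0.0808) = 0.2922.

Step 5 — scale by n: T² = 5 · 0.2922 = 1.4609.

T² ≈ 1.4609


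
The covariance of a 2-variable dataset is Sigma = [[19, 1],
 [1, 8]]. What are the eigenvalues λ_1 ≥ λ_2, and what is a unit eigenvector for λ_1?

Step 1 — characteristic polynomial of 2×2 Sigma:
  det(Sigma - λI) = λ² - trace · λ + det = 0.
  trace = 19 + 8 = 27, det = 19·8 - (1)² = 151.
Step 2 — discriminant:
  Δ = trace² - 4·det = 729 - 604 = 125.
Step 3 — eigenvalues:
  λ = (trace ± √Δ)/2 = (27 ± 11.1803)/2,
  λ_1 = 19.0902,  λ_2 = 7.9098.

Step 4 — unit eigenvector for λ_1: solve (Sigma - λ_1 I)v = 0. First row:
  (19 - 19.0902)·v_x + (1)·v_y = 0, i.e. (-0.0902)·v_x + (1)·v_y = 0,
  so v ∝ (b, λ_1 - a) = (1, 0.0902) = u.
  ||u|| = √((1)² + (0.0902)²) = √(1.0081) ≈ 1.0041,
  v_1 = u/||u|| ≈ (0.996, 0.0898) (||v_1|| = 1).

λ_1 = 19.0902,  λ_2 = 7.9098;  v_1 ≈ (0.996, 0.0898)


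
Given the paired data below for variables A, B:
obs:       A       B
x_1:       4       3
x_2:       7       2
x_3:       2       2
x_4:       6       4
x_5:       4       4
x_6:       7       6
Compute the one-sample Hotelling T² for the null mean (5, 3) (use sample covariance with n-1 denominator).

Step 1 — sample mean vector:
  mean(A) = (4 + 7 + 2 + 6 + 4 + 7) / 6 = 30/6 = 5
  mean(B) = (3 + 2 + 2 + 4 + 4 + 6) / 6 = 21/6 = 3.5
  x̄ = (5, 3.5),  deviation x̄ - mu_0 = (5, 3.5) - (5, 3) = (0, 0.5).

Step 2 — sample covariance matrix, S[i,j] = (1/(n-1)) · Σ_k (x_{k,i} - mean_i) · (x_{k,j} - mean_j), divisor n-1 = 5:
  S[A,A] = ((-1)·(-1) + (2)·(2) + (-3)·(-3) + (1)·(1) + (-1)·(-1) + (2)·(2)) / 5 = 20/5 = 4
  S[A,B] = ((-1)·(-0.5) + (2)·(-1.5) + (-3)·(-1.5) + (1)·(0.5) + (-1)·(0.5) + (2)·(2.5)) / 5 = 7/5 = 1.4
  S[B,B] = ((-0.5)·(-0.5) + (-1.5)·(-1.5) + (-1.5)·(-1.5) + (0.5)·(0.5) + (0.5)·(0.5) + (2.5)·(2.5)) / 5 = 11.5/5 = 2.3
  S = [[4, 1.4],
 [1.4, 2.3]].

Step 3 — invert S. det(S) = 4·2.3 - (1.4)² = 7.24.
  S^{-1} = (1/det) · [[d, -b], [-b, a]] = [[0.3177, -0.1934],
 [-0.1934, 0.5525]].

Step 4 — quadratic form (x̄ - mu_0)^T · S^{-1} · (x̄ - mu_0):
  S^{-1} · (x̄ - mu_0) = (-0.0967, 0.2762),
  (x̄ - mu_0)^T · [...] = (0)·(-0.0967) + (0.5)·(0.2762) = 0.1381.

Step 5 — scale by n: T² = 6 · 0.1381 = 0.8287.

T² ≈ 0.8287


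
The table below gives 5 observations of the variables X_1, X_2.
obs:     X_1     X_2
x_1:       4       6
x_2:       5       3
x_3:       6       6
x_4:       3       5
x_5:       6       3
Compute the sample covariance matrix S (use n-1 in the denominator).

Step 1 — column means:
  mean(X_1) = (4 + 5 + 6 + 3 + 6) / 5 = 24/5 = 4.8
  mean(X_2) = (6 + 3 + 6 + 5 + 3) / 5 = 23/5 = 4.6

Step 2 — sample covariance S[i,j] = (1/(n-1)) · Σ_k (x_{k,i} - mean_i) · (x_{k,j} - mean_j), with n-1 = 4.
  S[X_1,X_1] = ((-0.8)·(-0.8) + (0.2)·(0.2) + (1.2)·(1.2) + (-1.8)·(-1.8) + (1.2)·(1.2)) / 4 = 6.8/4 = 1.7
  S[X_1,X_2] = ((-0.8)·(1.4) + (0.2)·(-1.6) + (1.2)·(1.4) + (-1.8)·(0.4) + (1.2)·(-1.6)) / 4 = -2.4/4 = -0.6
  S[X_2,X_2] = ((1.4)·(1.4) + (-1.6)·(-1.6) + (1.4)·(1.4) + (0.4)·(0.4) + (-1.6)·(-1.6)) / 4 = 9.2/4 = 2.3

S is symmetric (S[j,i] = S[i,j]). Assembling:

S = [[1.7, -0.6],
 [-0.6, 2.3]]


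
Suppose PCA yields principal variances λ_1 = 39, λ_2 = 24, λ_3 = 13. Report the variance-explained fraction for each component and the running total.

Step 1 — total variance = trace(Sigma) = Σ λ_i = 39 + 24 + 13 = 76.

Step 2 — fraction explained by component i = λ_i / Σ λ:
  PC1: 39/76 = 0.5132
  PC2: 24/76 = 0.3158
  PC3: 13/76 = 0.1711

Step 3 — cumulative fraction after k components = (λ_1 + ... + λ_k) / Σ λ:
  k = 1: 39/76 = 0.5132
  k = 2: (39 + 24)/76 = 63/76 = 0.8289
  k = 3: (39 + 24 + 13)/76 = 76/76 = 1

Summary (fraction, with percent):

explained: PC1 0.5132 (51.32%), PC2 0.3158 (31.58%), PC3 0.1711 (17.11%);  cumulative: 0.5132, 0.8289, 1


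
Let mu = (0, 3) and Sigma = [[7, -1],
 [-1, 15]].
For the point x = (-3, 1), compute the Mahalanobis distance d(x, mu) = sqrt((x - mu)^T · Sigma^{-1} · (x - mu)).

Step 1 — centre the observation: (x - mu) = (-3, -2).

Step 2 — invert Sigma. det(Sigma) = 7·15 - (-1)² = 104.
  Sigma^{-1} = (1/det) · [[d, -b], [-b, a]] = [[0.1442, 0.0096],
 [0.0096, 0.0673]].

Step 3 — form the quadratic (x - mu)^T · Sigma^{-1} · (x - mu):
  Sigma^{-1} · (x - mu) = (-0.4519, -0.1635).
  (x - mu)^T · [Sigma^{-1} · (x - mu)] = (-3)·(-0.4519) + (-2)·(-0.1635) = 1.6827.

Step 4 — take square root: d = √(1.6827) ≈ 1.2972.

d(x, mu) = √(1.6827) ≈ 1.2972


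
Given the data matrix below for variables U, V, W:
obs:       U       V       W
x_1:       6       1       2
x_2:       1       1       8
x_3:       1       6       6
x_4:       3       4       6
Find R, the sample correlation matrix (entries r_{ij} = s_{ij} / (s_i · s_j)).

Step 1 — column means:
  mean(U) = (6 + 1 + 1 + 3) / 4 = 11/4 = 2.75
  mean(V) = (1 + 1 + 6 + 4) / 4 = 12/4 = 3
  mean(W) = (2 + 8 + 6 + 6) / 4 = 22/4 = 5.5

Step 2 — sample variances and covariances s[i,j] = (1/(n-1)) · Σ_k (x_{k,i} - mean_i) · (x_{k,j} - mean_j), with n-1 = 3:
  s[U,U] = ((3.25)·(3.25) + (-1.75)·(-1.75) + (-1.75)·(-1.75) + (0.25)·(0.25)) / 3 = 16.75/3 = 5.5833
  s[U,V] = ((3.25)·(-2) + (-1.75)·(-2) + (-1.75)·(3) + (0.25)·(1)) / 3 = -8/3 = -2.6667
  s[U,W] = ((3.25)·(-3.5) + (-1.75)·(2.5) + (-1.75)·(0.5) + (0.25)·(0.5)) / 3 = -16.5/3 = -5.5
  s[V,V] = ((-2)·(-2) + (-2)·(-2) + (3)·(3) + (1)·(1)) / 3 = 18/3 = 6
  s[V,W] = ((-2)·(-3.5) + (-2)·(2.5) + (3)·(0.5) + (1)·(0.5)) / 3 = 4/3 = 1.3333
  s[W,W] = ((-3.5)·(-3.5) + (2.5)·(2.5) + (0.5)·(0.5) + (0.5)·(0.5)) / 3 = 19/3 = 6.3333
  Sample standard deviations s_i = √(s[i,i]):
  s(U) = √(5.5833) = 2.3629
  s(V) = √(6) = 2.4495
  s(W) = √(6.3333) = 2.5166

Step 3 — r_{ij} = s_{ij} / (s_i · s_j):
  r[U,U] = 1 (diagonal).
  r[U,V] = -2.6667 / (2.3629 · 2.4495) = -2.6667 / 5.7879 = -0.4607
  r[U,W] = -5.5 / (2.3629 · 2.5166) = -5.5 / 5.9465 = -0.9249
  r[V,V] = 1 (diagonal).
  r[V,W] = 1.3333 / (2.4495 · 2.5166) = 1.3333 / 6.1644 = 0.2163
  r[W,W] = 1 (diagonal).

R is symmetric with unit diagonal. Assembling:

R = [[1, -0.4607, -0.9249],
 [-0.4607, 1, 0.2163],
 [-0.9249, 0.2163, 1]]


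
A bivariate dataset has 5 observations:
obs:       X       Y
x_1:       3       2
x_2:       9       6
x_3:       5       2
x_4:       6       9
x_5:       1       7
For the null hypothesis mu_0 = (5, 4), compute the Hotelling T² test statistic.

Step 1 — sample mean vector:
  mean(X) = (3 + 9 + 5 + 6 + 1) / 5 = 24/5 = 4.8
  mean(Y) = (2 + 6 + 2 + 9 + 7) / 5 = 26/5 = 5.2
  x̄ = (4.8, 5.2),  deviation x̄ - mu_0 = (4.8, 5.2) - (5, 4) = (-0.2, 1.2).

Step 2 — sample covariance matrix, S[i,j] = (1/(n-1)) · Σ_k (x_{k,i} - mean_i) · (x_{k,j} - mean_j), divisor n-1 = 4:
  S[X,X] = ((-1.8)·(-1.8) + (4.2)·(4.2) + (0.2)·(0.2) + (1.2)·(1.2) + (-3.8)·(-3.8)) / 4 = 36.8/4 = 9.2
  S[X,Y] = ((-1.8)·(-3.2) + (4.2)·(0.8) + (0.2)·(-3.2) + (1.2)·(3.8) + (-3.8)·(1.8)) / 4 = 6.2/4 = 1.55
  S[Y,Y] = ((-3.2)·(-3.2) + (0.8)·(0.8) + (-3.2)·(-3.2) + (3.8)·(3.8) + (1.8)·(1.8)) / 4 = 38.8/4 = 9.7
  S = [[9.2, 1.55],
 [1.55, 9.7]].

Step 3 — invert S. det(S) = 9.2·9.7 - (1.55)² = 86.8375.
  S^{-1} = (1/det) · [[d, -b], [-b, a]] = [[0.1117, -0.0178],
 [-0.0178, 0.1059]].

Step 4 — quadratic form (x̄ - mu_0)^T · S^{-1} · (x̄ - mu_0):
  S^{-1} · (x̄ - mu_0) = (-0.0438, 0.1307),
  (x̄ - mu_0)^T · [...] = (-0.2)·(-0.0438) + (1.2)·(0.1307) = 0.1656.

Step 5 — scale by n: T² = 5 · 0.1656 = 0.828.

T² ≈ 0.828
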